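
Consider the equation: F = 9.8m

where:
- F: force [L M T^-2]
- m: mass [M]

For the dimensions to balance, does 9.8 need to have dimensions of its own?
Yes

F has dimensions [L M T^-2], while m alone has dimensions [M]. For the equation to balance, the factor 9.8 must carry dimensions [L T^-2] — it is a dimensional constant (a numerical value of a physical quantity with its units suppressed), not a pure number.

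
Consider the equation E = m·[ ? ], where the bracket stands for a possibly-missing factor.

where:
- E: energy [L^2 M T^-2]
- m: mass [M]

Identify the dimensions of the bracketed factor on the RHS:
[L^2 T^-2] — velocity squared (e.g. v²)

E has dimensions [L^2 M T^-2]; m has dimensions [M].
The bracketed factor must supply [L^2 M T^-2] / [M] = [L^2 T^-2].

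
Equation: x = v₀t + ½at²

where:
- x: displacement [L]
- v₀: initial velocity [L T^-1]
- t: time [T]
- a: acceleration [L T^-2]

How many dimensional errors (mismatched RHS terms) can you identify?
0

LHS x: [L]
- v₀t: [L] ✓
- ½at²: [L] ✓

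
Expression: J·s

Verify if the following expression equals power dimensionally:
No

The expression J·s has dimensions [L^2 M T^-1], but power has dimensions [L^2 M T^-3].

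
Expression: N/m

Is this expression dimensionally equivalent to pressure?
No

The expression N/m has dimensions [M T^-2], but pressure has dimensions [L^-1 M T^-2].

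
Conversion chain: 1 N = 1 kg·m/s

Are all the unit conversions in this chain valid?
The chain is incorrect (it contains an error).

Incorrect: Newton is kg·m/s², not kg·m/s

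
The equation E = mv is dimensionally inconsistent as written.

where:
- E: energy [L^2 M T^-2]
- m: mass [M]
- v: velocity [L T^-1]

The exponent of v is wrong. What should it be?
The exponent of v should be 2: E = mv^2

The LHS E has dimensions [L^2 M T^-2]; v has dimensions [L T^-1].
As written, the RHS mv (exponent 1 on v) has dimensions [L M T^-1], which does not match.
With exponent 2, the RHS mv^2 has dimensions [L^2 M T^-2], matching the LHS.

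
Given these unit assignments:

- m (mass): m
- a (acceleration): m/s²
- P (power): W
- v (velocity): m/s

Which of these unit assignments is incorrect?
m

The variable m (mass) should have units kg, not m.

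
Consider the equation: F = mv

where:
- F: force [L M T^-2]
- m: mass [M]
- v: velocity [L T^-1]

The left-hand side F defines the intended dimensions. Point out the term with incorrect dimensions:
The right-hand side term mv

F has dimensions [L M T^-2], but mv has dimensions [L M T^-1], so the term mv is dimensionally wrong for F.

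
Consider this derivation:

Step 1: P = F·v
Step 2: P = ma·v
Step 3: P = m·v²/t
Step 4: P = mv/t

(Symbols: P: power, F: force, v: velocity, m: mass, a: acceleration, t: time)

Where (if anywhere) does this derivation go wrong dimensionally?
Step 4

Step 1: P = F·v → LHS [L^2 M T^-3], RHS [L^2 M T^-3] ✓
Step 2: P = ma·v → LHS [L^2 M T^-3], RHS [L^2 M T^-3] ✓
Step 3: P = m·v²/t → LHS [L^2 M T^-3], RHS [L^2 M T^-3] ✓
Step 4: P = mv/t → LHS [L^2 M T^-3], RHS [L M T^-2] ✗

The first dimensional inconsistency appears in step 4: P = mv/t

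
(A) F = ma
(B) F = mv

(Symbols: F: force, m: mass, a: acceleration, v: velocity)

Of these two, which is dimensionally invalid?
(B)

(A) F = ma: LHS [L M T^-2], RHS [L M T^-2] ✓
(B) F = mv: LHS [L M T^-2], RHS [L M T^-1] ✗

Expression (B) F = mv is dimensionally incorrect.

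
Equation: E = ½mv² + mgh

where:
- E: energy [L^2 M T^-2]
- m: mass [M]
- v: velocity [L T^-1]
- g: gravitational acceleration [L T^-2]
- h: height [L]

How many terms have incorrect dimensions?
0

LHS E: [L^2 M T^-2]
- ½mv²: [L^2 M T^-2] ✓
- mgh: [L^2 M T^-2] ✓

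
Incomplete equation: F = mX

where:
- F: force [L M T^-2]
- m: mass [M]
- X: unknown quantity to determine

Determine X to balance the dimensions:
X = a (acceleration), dimensions [L T^-2]

F has dimensions [L M T^-2]; the rest of the RHS (m) has dimensions [M].
So X must have dimensions [L T^-2] — X = a (acceleration).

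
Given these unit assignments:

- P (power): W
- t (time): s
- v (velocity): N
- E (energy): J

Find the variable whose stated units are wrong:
v

The variable v (velocity) should have units m/s, not N.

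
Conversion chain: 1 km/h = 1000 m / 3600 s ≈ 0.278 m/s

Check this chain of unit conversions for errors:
The chain is correct (no errors).

Correct: 1 km = 1000 m, 1 h = 3600 s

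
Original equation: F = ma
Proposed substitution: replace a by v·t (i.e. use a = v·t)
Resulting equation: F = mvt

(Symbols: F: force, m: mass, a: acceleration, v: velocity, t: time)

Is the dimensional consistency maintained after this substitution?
No

[a] = [L T^-2] and [v·t] = [L]. These differ, so the substitution replaces a quantity by one of different dimensions and the result F = mvt has LHS [L M T^-2] vs RHS [L M] — inconsistent.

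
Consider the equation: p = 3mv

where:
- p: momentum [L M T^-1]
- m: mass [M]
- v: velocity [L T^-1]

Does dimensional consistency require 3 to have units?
No

p has dimensions [L M T^-1] and mv already has dimensions [L M T^-1], so the equation balances without 3 contributing any dimensions. 3 is a pure (dimensionless) number; changing or removing it would not affect dimensional consistency.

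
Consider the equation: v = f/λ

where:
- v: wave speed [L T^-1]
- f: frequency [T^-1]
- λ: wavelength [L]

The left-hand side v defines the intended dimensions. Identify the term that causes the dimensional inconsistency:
The right-hand side term f/λ

v has dimensions [L T^-1], but f/λ has dimensions [L^-1 T^-1], so the term f/λ is dimensionally wrong for v.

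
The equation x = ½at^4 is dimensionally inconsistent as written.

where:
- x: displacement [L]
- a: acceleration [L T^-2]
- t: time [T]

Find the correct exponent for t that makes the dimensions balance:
The exponent of t should be 2: x = ½at^2

The LHS x has dimensions [L]; t has dimensions [T].
As written, the RHS ½at^4 (exponent 4 on t) has dimensions [L T^2], which does not match.
With exponent 2, the RHS ½at^2 has dimensions [L], matching the LHS.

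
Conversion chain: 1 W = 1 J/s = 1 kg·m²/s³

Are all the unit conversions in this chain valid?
The chain is correct (no errors).

Correct: Watt is Joule per second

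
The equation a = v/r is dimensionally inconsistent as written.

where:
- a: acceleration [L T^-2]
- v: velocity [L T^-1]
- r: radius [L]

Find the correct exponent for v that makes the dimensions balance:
The exponent of v should be 2: a = v^2/r

The LHS a has dimensions [L T^-2]; v has dimensions [L T^-1].
As written, the RHS v/r (exponent 1 on v) has dimensions [T^-1], which does not match.
With exponent 2, the RHS v^2/r has dimensions [L T^-2], matching the LHS.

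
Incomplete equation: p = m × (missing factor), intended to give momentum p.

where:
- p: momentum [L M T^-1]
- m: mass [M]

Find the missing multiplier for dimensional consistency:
v (velocity), dimensions [L T^-1]

p has dimensions [L M T^-1] and m has dimensions [M].
The missing factor must have dimensions [L M T^-1] / [M] = [L T^-1], i.e. velocity (v).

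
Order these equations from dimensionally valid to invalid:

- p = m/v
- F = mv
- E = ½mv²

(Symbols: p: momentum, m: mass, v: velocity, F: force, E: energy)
Dimensionally correct: E = ½mv²
Dimensionally incorrect: p = m/v, F = mv
Ordered (correct first, then incorrect): E = ½mv², p = m/v, F = mv

- p = m/v: LHS [L M T^-1], RHS [L^-1 M T] → incorrect ✗
- F = mv: LHS [L M T^-2], RHS [L M T^-1] → incorrect ✗
- E = ½mv²: LHS [L^2 M T^-2], RHS [L^2 M T^-2] → correct ✓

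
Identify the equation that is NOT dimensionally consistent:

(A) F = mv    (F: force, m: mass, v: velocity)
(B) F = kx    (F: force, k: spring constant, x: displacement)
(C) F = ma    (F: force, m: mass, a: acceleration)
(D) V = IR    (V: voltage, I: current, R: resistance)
(A) F = mv

The equation (A) F = mv is dimensionally incorrect.

LHS (F): [L M T^-2]
RHS (mv): [L M T^-1] ✗

The dimensions do not match. The other three equations balance.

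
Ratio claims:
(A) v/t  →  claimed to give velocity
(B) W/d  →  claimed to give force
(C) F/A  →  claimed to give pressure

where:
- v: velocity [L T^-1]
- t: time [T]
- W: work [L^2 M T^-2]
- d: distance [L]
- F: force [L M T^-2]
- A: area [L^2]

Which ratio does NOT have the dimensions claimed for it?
(A) v/t does not give velocity

(A) v/t: [L T^-2] ≠ velocity [L T^-1] ✗
(B) W/d: [L M T^-2] = force [L M T^-2] ✓
(C) F/A: [L^-1 M T^-2] = pressure [L^-1 M T^-2] ✓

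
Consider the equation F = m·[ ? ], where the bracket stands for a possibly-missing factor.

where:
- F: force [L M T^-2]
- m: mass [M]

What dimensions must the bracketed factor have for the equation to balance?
[L T^-2] — acceleration (e.g. a)

F has dimensions [L M T^-2]; m has dimensions [M].
The bracketed factor must supply [L M T^-2] / [M] = [L T^-2].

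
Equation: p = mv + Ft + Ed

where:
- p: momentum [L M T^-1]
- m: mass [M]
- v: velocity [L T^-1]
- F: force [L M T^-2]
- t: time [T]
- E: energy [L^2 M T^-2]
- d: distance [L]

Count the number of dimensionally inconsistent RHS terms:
1

LHS p: [L M T^-1]
- mv: [L M T^-1] ✓
- Ft: [L M T^-1] ✓
- Ed: [L^3 M T^-2] ✗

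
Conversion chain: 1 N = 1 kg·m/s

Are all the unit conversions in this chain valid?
The chain is incorrect (it contains an error).

Incorrect: Newton is kg·m/s², not kg·m/s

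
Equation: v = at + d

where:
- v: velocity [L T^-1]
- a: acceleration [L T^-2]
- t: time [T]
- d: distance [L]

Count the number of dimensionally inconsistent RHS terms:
1

LHS v: [L T^-1]
- at: [L T^-1] ✓
- d: [L] ✗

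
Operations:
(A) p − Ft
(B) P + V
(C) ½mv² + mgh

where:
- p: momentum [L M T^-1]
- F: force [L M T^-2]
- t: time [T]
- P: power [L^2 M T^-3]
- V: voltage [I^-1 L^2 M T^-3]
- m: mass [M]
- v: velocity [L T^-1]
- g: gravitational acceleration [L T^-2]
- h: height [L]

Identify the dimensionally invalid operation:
(B) P + V

(A) p − Ft: p [L M T^-1] and Ft [L M T^-1] — same dimensions ✓
(B) P + V: P [L^2 M T^-3] and V [I^-1 L^2 M T^-3] — different dimensions cannot be added/subtracted ✗
(C) ½mv² + mgh: ½mv² [L^2 M T^-2] and mgh [L^2 M T^-2] — same dimensions ✓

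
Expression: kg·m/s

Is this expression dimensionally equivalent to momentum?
Yes

The expression kg·m/s has dimensions [L M T^-1], which is exactly momentum [L M T^-1].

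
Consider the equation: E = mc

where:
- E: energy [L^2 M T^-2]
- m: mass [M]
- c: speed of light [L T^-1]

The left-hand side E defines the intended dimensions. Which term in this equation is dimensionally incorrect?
The right-hand side term mc

E has dimensions [L^2 M T^-2], but mc has dimensions [L M T^-1], so the term mc is dimensionally wrong for E.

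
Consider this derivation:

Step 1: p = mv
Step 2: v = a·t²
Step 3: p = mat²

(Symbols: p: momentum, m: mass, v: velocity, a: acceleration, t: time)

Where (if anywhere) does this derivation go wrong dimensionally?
Step 2

Step 1: p = mv → LHS [L M T^-1], RHS [L M T^-1] ✓
Step 2: v = a·t² → LHS [L T^-1], RHS [L] ✗

The first dimensional inconsistency appears in step 2: v = a·t²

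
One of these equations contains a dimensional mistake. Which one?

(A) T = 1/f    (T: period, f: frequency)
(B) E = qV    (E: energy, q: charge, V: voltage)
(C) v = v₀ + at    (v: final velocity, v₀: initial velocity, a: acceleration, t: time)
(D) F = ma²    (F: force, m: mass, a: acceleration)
(D) F = ma²

The equation (D) F = ma² is dimensionally incorrect.

LHS (F): [L M T^-2]
RHS (ma²): [L^2 M T^-4] ✗

The dimensions do not match. The other three equations balance.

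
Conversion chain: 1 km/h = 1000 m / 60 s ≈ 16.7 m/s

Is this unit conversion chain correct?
The chain is incorrect (it contains an error).

Incorrect: 1 h = 3600 s, not 60 s (1 km/h ≈ 0.278 m/s)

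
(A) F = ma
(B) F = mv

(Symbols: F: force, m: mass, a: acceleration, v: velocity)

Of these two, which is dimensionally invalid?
(B)

(A) F = ma: LHS [L M T^-2], RHS [L M T^-2] ✓
(B) F = mv: LHS [L M T^-2], RHS [L M T^-1] ✗

Expression (B) F = mv is dimensionally incorrect.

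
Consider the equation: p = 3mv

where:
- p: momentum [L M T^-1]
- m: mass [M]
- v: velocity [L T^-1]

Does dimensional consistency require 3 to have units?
No

p has dimensions [L M T^-1] and mv already has dimensions [L M T^-1], so the equation balances without 3 contributing any dimensions. 3 is a pure (dimensionless) number; changing or removing it would not affect dimensional consistency.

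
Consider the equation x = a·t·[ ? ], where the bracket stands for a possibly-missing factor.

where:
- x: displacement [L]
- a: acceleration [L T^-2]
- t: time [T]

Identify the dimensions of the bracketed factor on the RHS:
[T] — time (e.g. t)

x has dimensions [L]; a·t has dimensions [L T^-1].
The bracketed factor must supply [L] / [L T^-1] = [T].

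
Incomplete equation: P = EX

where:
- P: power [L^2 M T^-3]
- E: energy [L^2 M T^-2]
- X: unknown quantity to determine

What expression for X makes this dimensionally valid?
X = f (inverse time / frequency (1/t)), dimensions [T^-1]

P has dimensions [L^2 M T^-3]; the rest of the RHS (E) has dimensions [L^2 M T^-2].
So X must have dimensions [T^-1] — X = f (inverse time / frequency (1/t)).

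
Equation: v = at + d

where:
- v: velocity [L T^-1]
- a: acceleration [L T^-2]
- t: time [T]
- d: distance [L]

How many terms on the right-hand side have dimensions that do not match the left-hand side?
1

LHS v: [L T^-1]
- at: [L T^-1] ✓
- d: [L] ✗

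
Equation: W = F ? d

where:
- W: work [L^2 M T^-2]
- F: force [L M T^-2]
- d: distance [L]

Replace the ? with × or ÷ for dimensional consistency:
multiplication (×): W = F × d

W [L^2 M T^-2]; F [L M T^-2]; d [L].
F × d → [L^2 M T^-2] ✓
F ÷ d → [M T^-2] ✗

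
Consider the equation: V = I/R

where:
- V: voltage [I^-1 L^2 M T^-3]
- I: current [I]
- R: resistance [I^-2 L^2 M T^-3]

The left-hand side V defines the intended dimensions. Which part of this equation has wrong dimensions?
The right-hand side term I/R

V has dimensions [I^-1 L^2 M T^-3], but I/R has dimensions [I^3 L^-2 M^-1 T^3], so the term I/R is dimensionally wrong for V.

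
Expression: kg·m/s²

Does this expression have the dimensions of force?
Yes

The expression kg·m/s² has dimensions [L M T^-2], which is exactly force [L M T^-2].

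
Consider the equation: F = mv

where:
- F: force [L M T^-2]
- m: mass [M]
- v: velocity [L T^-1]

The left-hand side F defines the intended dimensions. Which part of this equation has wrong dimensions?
The right-hand side term mv

F has dimensions [L M T^-2], but mv has dimensions [L M T^-1], so the term mv is dimensionally wrong for F.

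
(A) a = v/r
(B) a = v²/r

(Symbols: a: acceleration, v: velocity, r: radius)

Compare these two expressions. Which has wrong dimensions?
(A)

(A) a = v/r: LHS [L T^-2], RHS [T^-1] ✗
(B) a = v²/r: LHS [L T^-2], RHS [L T^-2] ✓

Expression (A) a = v/r is dimensionally incorrect.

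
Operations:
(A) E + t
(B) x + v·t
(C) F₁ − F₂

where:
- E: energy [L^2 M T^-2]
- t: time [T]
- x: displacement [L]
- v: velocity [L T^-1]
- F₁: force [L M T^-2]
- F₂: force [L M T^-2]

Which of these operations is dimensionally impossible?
(A) E + t

(A) E + t: E [L^2 M T^-2] and t [T] — different dimensions cannot be added/subtracted ✗
(B) x + v·t: x [L] and v·t [L] — same dimensions ✓
(C) F₁ − F₂: F₁ [L M T^-2] and F₂ [L M T^-2] — same dimensions ✓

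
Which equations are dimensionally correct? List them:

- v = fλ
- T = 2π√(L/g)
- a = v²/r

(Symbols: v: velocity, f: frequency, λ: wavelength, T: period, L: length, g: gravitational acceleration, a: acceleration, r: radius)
Dimensionally correct: v = fλ, T = 2π√(L/g), a = v²/r
Dimensionally incorrect: none
Ordered (correct first, then incorrect): v = fλ, T = 2π√(L/g), a = v²/r

- v = fλ: LHS [L T^-1], RHS [L T^-1] → correct ✓
- T = 2π√(L/g): LHS [T], RHS [T] → correct ✓
- a = v²/r: LHS [L T^-2], RHS [L T^-2] → correct ✓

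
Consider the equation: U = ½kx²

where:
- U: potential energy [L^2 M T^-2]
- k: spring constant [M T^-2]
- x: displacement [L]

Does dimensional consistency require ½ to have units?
No

U has dimensions [L^2 M T^-2] and kx² already has dimensions [L^2 M T^-2], so the equation balances without ½ contributing any dimensions. ½ is a pure (dimensionless) number; changing or removing it would not affect dimensional consistency.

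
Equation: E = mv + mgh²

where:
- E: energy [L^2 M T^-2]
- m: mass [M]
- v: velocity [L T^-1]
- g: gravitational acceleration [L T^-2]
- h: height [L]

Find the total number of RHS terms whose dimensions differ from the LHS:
2

LHS E: [L^2 M T^-2]
- mv: [L M T^-1] ✗
- mgh²: [L^3 M T^-2] ✗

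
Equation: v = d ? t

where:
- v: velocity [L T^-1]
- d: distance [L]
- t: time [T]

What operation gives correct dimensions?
division (÷): v = d ÷ t

v [L T^-1]; d [L]; t [T].
d × t → [L T] ✗
d ÷ t → [L T^-1] ✓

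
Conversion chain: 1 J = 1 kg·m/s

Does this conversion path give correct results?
The chain is incorrect (it contains an error).

Incorrect: Joule is kg·m²/s², not kg·m/s (that is momentum)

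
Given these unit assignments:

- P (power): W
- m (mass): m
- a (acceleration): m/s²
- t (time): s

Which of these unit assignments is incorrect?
m

The variable m (mass) should have units kg, not m.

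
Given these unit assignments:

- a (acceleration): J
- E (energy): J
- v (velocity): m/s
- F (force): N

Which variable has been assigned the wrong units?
a

The variable a (acceleration) should have units m/s², not J.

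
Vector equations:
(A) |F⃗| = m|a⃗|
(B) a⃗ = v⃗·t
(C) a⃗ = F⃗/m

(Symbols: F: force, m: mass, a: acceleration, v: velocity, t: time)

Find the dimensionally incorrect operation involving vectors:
(B) a⃗ = v⃗·t

(A) |F⃗| = m|a⃗|: LHS [L M T^-2], RHS [L M T^-2] ✓ — magnitudes of vectors are scalars
(B) a⃗ = v⃗·t: LHS [L T^-2], RHS [L] ✗ — acceleration is velocity per time; should be v⃗/t
(C) a⃗ = F⃗/m: LHS [L T^-2], RHS [L T^-2] ✓ — force (vector) divided by mass (scalar)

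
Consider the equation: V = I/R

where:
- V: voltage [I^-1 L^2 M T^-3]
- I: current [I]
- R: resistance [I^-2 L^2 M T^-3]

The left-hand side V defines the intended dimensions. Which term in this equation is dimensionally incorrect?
The right-hand side term I/R

V has dimensions [I^-1 L^2 M T^-3], but I/R has dimensions [I^3 L^-2 M^-1 T^3], so the term I/R is dimensionally wrong for V.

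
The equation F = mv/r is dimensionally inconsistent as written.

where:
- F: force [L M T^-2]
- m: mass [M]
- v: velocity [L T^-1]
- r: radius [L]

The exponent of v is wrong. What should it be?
The exponent of v should be 2: F = mv^2/r

The LHS F has dimensions [L M T^-2]; v has dimensions [L T^-1].
As written, the RHS mv/r (exponent 1 on v) has dimensions [M T^-1], which does not match.
With exponent 2, the RHS mv^2/r has dimensions [L M T^-2], matching the LHS.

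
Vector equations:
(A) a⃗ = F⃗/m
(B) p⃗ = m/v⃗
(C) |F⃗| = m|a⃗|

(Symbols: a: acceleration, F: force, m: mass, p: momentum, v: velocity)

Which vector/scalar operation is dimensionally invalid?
(B) p⃗ = m/v⃗

(A) a⃗ = F⃗/m: LHS [L T^-2], RHS [L T^-2] ✓ — force (vector) divided by mass (scalar)
(B) p⃗ = m/v⃗: LHS [L M T^-1], RHS [L^-1 M T] ✗ — momentum is mass times velocity; should be mv⃗ (and division by a vector is undefined)
(C) |F⃗| = m|a⃗|: LHS [L M T^-2], RHS [L M T^-2] ✓ — magnitudes of vectors are scalars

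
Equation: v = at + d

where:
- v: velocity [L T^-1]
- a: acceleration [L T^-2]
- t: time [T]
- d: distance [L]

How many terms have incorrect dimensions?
1

LHS v: [L T^-1]
- at: [L T^-1] ✓
- d: [L] ✗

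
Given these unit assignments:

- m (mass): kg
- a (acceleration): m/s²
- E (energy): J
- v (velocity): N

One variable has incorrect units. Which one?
v

The variable v (velocity) should have units m/s, not N.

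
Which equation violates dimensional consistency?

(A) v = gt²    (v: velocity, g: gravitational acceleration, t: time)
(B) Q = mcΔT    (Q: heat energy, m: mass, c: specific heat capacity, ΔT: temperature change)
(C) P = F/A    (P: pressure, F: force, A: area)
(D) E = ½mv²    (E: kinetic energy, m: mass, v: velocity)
(A) v = gt²

The equation (A) v = gt² is dimensionally incorrect.

LHS (v): [L T^-1]
RHS (gt²): [L] ✗

The dimensions do not match. The other three equations balance.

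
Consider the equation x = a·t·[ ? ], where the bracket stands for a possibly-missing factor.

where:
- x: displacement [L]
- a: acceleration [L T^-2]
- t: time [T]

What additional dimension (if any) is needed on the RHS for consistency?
[T] — time (e.g. t)

x has dimensions [L]; a·t has dimensions [L T^-1].
The bracketed factor must supply [L] / [L T^-1] = [T].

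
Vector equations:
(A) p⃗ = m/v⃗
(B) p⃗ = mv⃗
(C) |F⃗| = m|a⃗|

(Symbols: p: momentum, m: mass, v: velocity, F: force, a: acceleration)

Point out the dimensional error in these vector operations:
(A) p⃗ = m/v⃗

(A) p⃗ = m/v⃗: LHS [L M T^-1], RHS [L^-1 M T] ✗ — momentum is mass times velocity; should be mv⃗ (and division by a vector is undefined)
(B) p⃗ = mv⃗: LHS [L M T^-1], RHS [L M T^-1] ✓ — mass (scalar) times velocity (vector)
(C) |F⃗| = m|a⃗|: LHS [L M T^-2], RHS [L M T^-2] ✓ — magnitudes of vectors are scalars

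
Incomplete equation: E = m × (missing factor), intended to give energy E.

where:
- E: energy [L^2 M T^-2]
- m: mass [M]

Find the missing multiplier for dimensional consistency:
v² (velocity squared), dimensions [L^2 T^-2]

E has dimensions [L^2 M T^-2] and m has dimensions [M].
The missing factor must have dimensions [L^2 M T^-2] / [M] = [L^2 T^-2], i.e. velocity squared (v²).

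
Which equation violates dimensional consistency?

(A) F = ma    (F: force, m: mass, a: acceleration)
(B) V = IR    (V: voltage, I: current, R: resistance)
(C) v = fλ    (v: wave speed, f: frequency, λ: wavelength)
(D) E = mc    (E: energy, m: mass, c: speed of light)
(D) E = mc

The equation (D) E = mc is dimensionally incorrect.

LHS (E): [L^2 M T^-2]
RHS (mc): [L M T^-1] ✗

The dimensions do not match. The other three equations balance.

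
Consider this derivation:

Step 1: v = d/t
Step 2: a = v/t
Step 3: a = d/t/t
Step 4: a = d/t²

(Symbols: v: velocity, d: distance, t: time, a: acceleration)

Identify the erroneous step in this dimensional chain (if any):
No step introduces an error — all steps are dimensionally consistent.

Step 1: v = d/t → LHS [L T^-1], RHS [L T^-1] ✓
Step 2: a = v/t → LHS [L T^-2], RHS [L T^-2] ✓
Step 3: a = d/t/t → LHS [L T^-2], RHS [L T^-2] ✓
Step 4: a = d/t² → LHS [L T^-2], RHS [L T^-2] ✓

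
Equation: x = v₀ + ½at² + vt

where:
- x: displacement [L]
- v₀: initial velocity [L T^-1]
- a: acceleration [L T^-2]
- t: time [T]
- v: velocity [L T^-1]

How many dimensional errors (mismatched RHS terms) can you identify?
1

LHS x: [L]
- v₀: [L T^-1] ✗
- ½at²: [L] ✓
- vt: [L] ✓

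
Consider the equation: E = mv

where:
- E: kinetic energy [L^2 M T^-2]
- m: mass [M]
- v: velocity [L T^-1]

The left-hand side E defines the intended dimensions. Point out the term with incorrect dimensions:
The right-hand side term mv

E has dimensions [L^2 M T^-2], but mv has dimensions [L M T^-1], so the term mv is dimensionally wrong for E.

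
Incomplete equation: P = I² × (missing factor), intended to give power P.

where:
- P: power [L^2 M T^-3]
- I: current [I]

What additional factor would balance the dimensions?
R (resistance), dimensions [I^-2 L^2 M T^-3]

P has dimensions [L^2 M T^-3] and I² has dimensions [I^2].
The missing factor must have dimensions [L^2 M T^-3] / [I^2] = [I^-2 L^2 M T^-3], i.e. resistance (R).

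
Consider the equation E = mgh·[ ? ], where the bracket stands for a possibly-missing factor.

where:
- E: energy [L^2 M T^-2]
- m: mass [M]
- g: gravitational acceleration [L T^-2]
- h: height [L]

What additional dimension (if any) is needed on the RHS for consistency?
Nothing is missing — the bracketed factor must be dimensionless.

E has dimensions [L^2 M T^-2] and mgh already has dimensions [L^2 M T^-2], so E = mgh is dimensionally complete.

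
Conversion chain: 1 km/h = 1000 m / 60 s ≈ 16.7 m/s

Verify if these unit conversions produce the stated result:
The chain is incorrect (it contains an error).

Incorrect: 1 h = 3600 s, not 60 s (1 km/h ≈ 0.278 m/s)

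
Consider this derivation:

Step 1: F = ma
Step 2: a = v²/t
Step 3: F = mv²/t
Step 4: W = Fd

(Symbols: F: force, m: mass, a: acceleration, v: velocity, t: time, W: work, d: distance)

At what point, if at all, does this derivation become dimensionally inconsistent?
Step 2

Step 1: F = ma → LHS [L M T^-2], RHS [L M T^-2] ✓
Step 2: a = v²/t → LHS [L T^-2], RHS [L^2 T^-3] ✗

The first dimensional inconsistency appears in step 2: a = v²/t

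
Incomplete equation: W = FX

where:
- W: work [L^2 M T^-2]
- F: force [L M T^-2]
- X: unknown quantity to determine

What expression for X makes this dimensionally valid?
X = d (distance), dimensions [L]

W has dimensions [L^2 M T^-2]; the rest of the RHS (F) has dimensions [L M T^-2].
So X must have dimensions [L] — X = d (distance).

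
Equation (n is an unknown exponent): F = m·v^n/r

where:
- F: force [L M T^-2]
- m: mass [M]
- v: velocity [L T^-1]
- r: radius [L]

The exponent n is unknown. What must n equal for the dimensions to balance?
n = 2

F has dimensions [L M T^-2]; v has dimensions [L T^-1].
The rest of the RHS has dimensions [L^-1 M], so v^n must supply [L^2 T^-2].
With n = 2: m·v^2/r has dimensions [L M T^-2], matching the LHS ✓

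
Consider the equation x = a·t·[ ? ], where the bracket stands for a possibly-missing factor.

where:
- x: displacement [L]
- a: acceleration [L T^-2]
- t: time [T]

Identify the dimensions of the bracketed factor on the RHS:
[T] — time (e.g. t)

x has dimensions [L]; a·t has dimensions [L T^-1].
The bracketed factor must supply [L] / [L T^-1] = [T].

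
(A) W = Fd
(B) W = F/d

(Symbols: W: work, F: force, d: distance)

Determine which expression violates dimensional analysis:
(B)

(A) W = Fd: LHS [L^2 M T^-2], RHS [L^2 M T^-2] ✓
(B) W = F/d: LHS [L^2 M T^-2], RHS [M T^-2] ✗

Expression (B) W = F/d is dimensionally incorrect.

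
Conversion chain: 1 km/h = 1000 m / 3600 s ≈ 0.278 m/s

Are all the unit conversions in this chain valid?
The chain is correct (no errors).

Correct: 1 km = 1000 m, 1 h = 3600 s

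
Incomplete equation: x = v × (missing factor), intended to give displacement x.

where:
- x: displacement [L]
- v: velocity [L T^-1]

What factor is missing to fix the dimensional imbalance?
t (time), dimensions [T]

x has dimensions [L] and v has dimensions [L T^-1].
The missing factor must have dimensions [L] / [L T^-1] = [T], i.e. time (t).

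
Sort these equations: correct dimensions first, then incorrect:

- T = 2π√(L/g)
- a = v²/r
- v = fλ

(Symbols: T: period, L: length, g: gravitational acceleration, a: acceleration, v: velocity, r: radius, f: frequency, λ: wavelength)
Dimensionally correct: T = 2π√(L/g), a = v²/r, v = fλ
Dimensionally incorrect: none
Ordered (correct first, then incorrect): T = 2π√(L/g), a = v²/r, v = fλ

- T = 2π√(L/g): LHS [T], RHS [T] → correct ✓
- a = v²/r: LHS [L T^-2], RHS [L T^-2] → correct ✓
- v = fλ: LHS [L T^-1], RHS [L T^-1] → correct ✓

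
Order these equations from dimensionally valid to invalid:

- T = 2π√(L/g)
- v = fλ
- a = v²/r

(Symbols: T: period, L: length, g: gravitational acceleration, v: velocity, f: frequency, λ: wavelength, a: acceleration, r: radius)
Dimensionally correct: T = 2π√(L/g), v = fλ, a = v²/r
Dimensionally incorrect: none
Ordered (correct first, then incorrect): T = 2π√(L/g), v = fλ, a = v²/r

- T = 2π√(L/g): LHS [T], RHS [T] → correct ✓
- v = fλ: LHS [L T^-1], RHS [L T^-1] → correct ✓
- a = v²/r: LHS [L T^-2], RHS [L T^-2] → correct ✓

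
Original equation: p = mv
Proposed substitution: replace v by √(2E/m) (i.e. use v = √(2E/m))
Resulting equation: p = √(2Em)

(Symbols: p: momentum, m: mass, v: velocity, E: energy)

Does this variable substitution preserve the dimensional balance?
Yes

[v] = [L T^-1] and [√(2E/m)] = [L T^-1]. These match, so the substitution replaces a quantity by one of the same dimensions and the result p = √(2Em) has LHS [L M T^-1] vs RHS [L M T^-1] — still consistent.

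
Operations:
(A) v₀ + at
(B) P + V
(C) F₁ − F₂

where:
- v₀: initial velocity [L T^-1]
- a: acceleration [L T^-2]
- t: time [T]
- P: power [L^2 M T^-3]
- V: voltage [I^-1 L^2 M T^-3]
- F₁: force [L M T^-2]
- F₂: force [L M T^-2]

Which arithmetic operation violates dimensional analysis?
(B) P + V

(A) v₀ + at: v₀ [L T^-1] and at [L T^-1] — same dimensions ✓
(B) P + V: P [L^2 M T^-3] and V [I^-1 L^2 M T^-3] — different dimensions cannot be added/subtracted ✗
(C) F₁ − F₂: F₁ [L M T^-2] and F₂ [L M T^-2] — same dimensions ✓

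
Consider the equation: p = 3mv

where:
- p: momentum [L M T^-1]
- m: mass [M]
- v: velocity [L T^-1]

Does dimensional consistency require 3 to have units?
No

p has dimensions [L M T^-1] and mv already has dimensions [L M T^-1], so the equation balances without 3 contributing any dimensions. 3 is a pure (dimensionless) number; changing or removing it would not affect dimensional consistency.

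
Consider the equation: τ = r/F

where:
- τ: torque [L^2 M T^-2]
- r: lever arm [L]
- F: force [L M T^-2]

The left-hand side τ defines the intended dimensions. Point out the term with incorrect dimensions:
The right-hand side term r/F

τ has dimensions [L^2 M T^-2], but r/F has dimensions [M^-1 T^2], so the term r/F is dimensionally wrong for τ.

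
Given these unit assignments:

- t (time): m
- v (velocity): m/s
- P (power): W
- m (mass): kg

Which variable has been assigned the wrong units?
t

The variable t (time) should have units s, not m.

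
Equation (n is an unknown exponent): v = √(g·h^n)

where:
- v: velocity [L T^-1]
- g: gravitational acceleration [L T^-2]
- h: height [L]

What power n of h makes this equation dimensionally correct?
n = 1

v has dimensions [L T^-1]; h has dimensions [L].
With n = 1: √(g·h^1) has dimensions [L T^-1], matching the LHS ✓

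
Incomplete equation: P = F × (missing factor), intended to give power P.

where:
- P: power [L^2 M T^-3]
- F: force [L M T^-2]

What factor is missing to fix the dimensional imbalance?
v (velocity), dimensions [L T^-1]

P has dimensions [L^2 M T^-3] and F has dimensions [L M T^-2].
The missing factor must have dimensions [L^2 M T^-3] / [L M T^-2] = [L T^-1], i.e. velocity (v).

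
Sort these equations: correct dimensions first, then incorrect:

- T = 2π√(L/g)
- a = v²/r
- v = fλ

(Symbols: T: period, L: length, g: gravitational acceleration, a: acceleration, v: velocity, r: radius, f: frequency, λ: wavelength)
Dimensionally correct: T = 2π√(L/g), a = v²/r, v = fλ
Dimensionally incorrect: none
Ordered (correct first, then incorrect): T = 2π√(L/g), a = v²/r, v = fλ

- T = 2π√(L/g): LHS [T], RHS [T] → correct ✓
- a = v²/r: LHS [L T^-2], RHS [L T^-2] → correct ✓
- v = fλ: LHS [L T^-1], RHS [L T^-1] → correct ✓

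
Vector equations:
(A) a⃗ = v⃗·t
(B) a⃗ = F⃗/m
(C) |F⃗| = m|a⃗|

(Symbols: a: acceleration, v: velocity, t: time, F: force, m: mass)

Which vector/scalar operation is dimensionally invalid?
(A) a⃗ = v⃗·t

(A) a⃗ = v⃗·t: LHS [L T^-2], RHS [L] ✗ — acceleration is velocity per time; should be v⃗/t
(B) a⃗ = F⃗/m: LHS [L T^-2], RHS [L T^-2] ✓ — force (vector) divided by mass (scalar)
(C) |F⃗| = m|a⃗|: LHS [L M T^-2], RHS [L M T^-2] ✓ — magnitudes of vectors are scalars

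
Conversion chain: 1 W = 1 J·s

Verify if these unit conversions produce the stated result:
The chain is incorrect (it contains an error).

Incorrect: Watt is J/s, not J·s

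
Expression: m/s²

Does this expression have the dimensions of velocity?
No

The expression m/s² has dimensions [L T^-2], but velocity has dimensions [L T^-1].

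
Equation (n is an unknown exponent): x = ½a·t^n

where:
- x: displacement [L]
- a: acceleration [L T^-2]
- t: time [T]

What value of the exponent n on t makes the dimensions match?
n = 2

x has dimensions [L]; t has dimensions [T].
The rest of the RHS has dimensions [L T^-2], so t^n must supply [T^2].
With n = 2: ½a·t^2 has dimensions [L], matching the LHS ✓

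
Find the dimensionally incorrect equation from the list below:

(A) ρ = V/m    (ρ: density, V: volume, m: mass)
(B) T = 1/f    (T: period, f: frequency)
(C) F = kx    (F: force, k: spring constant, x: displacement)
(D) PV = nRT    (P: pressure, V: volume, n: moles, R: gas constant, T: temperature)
(A) ρ = V/m

The equation (A) ρ = V/m is dimensionally incorrect.

LHS (ρ): [L^-3 M]
RHS (V/m): [L^3 M^-1] ✗

The dimensions do not match. The other three equations balance.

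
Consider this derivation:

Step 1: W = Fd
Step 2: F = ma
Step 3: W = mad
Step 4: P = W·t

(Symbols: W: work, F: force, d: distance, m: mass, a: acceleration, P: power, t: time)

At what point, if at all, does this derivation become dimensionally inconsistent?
Step 4

Step 1: W = Fd → LHS [L^2 M T^-2], RHS [L^2 M T^-2] ✓
Step 2: F = ma → LHS [L M T^-2], RHS [L M T^-2] ✓
Step 3: W = mad → LHS [L^2 M T^-2], RHS [L^2 M T^-2] ✓
Step 4: P = W·t → LHS [L^2 M T^-3], RHS [L^2 M T^-1] ✗

The first dimensional inconsistency appears in step 4: P = W·t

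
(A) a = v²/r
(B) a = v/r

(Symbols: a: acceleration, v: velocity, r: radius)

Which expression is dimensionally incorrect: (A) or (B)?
(B)

(A) a = v²/r: LHS [L T^-2], RHS [L T^-2] ✓
(B) a = v/r: LHS [L T^-2], RHS [T^-1] ✗

Expression (B) a = v/r is dimensionally incorrect.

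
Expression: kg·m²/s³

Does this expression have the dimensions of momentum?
No

The expression kg·m²/s³ has dimensions [L^2 M T^-3], but momentum has dimensions [L M T^-1].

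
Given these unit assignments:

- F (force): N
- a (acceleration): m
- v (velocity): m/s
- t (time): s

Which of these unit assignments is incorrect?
a

The variable a (acceleration) should have units m/s², not m.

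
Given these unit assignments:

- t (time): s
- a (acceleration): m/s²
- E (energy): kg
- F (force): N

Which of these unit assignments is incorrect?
E

The variable E (energy) should have units J, not kg.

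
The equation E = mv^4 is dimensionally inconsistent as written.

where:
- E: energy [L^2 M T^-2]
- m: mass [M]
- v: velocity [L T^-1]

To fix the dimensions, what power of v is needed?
The exponent of v should be 2: E = mv^2

The LHS E has dimensions [L^2 M T^-2]; v has dimensions [L T^-1].
As written, the RHS mv^4 (exponent 4 on v) has dimensions [L^4 M T^-4], which does not match.
With exponent 2, the RHS mv^2 has dimensions [L^2 M T^-2], matching the LHS.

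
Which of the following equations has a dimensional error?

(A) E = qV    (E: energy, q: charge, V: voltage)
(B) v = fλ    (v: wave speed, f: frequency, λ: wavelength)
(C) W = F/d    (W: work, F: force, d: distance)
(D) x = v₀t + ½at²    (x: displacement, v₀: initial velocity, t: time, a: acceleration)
(C) W = F/d

The equation (C) W = F/d is dimensionally incorrect.

LHS (W): [L^2 M T^-2]
RHS (F/d): [M T^-2] ✗

The dimensions do not match. The other three equations balance.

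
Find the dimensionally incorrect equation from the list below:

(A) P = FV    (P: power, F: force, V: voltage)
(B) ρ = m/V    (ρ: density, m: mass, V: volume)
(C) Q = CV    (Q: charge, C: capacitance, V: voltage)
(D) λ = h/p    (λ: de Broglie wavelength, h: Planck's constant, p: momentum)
(A) P = FV

The equation (A) P = FV is dimensionally incorrect.

LHS (P): [L^2 M T^-3]
RHS (FV): [I^-1 L^3 M^2 T^-5] ✗

The dimensions do not match. The other three equations balance.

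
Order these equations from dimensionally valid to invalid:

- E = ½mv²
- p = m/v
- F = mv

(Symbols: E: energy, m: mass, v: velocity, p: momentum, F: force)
Dimensionally correct: E = ½mv²
Dimensionally incorrect: p = m/v, F = mv
Ordered (correct first, then incorrect): E = ½mv², p = m/v, F = mv

- E = ½mv²: LHS [L^2 M T^-2], RHS [L^2 M T^-2] → correct ✓
- p = m/v: LHS [L M T^-1], RHS [L^-1 M T] → incorrect ✗
- F = mv: LHS [L M T^-2], RHS [L M T^-1] → incorrect ✗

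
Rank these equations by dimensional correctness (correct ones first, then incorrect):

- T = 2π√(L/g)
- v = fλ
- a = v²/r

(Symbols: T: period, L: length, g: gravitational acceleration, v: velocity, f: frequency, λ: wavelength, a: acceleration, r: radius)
Dimensionally correct: T = 2π√(L/g), v = fλ, a = v²/r
Dimensionally incorrect: none
Ordered (correct first, then incorrect): T = 2π√(L/g), v = fλ, a = v²/r

- T = 2π√(L/g): LHS [T], RHS [T] → correct ✓
- v = fλ: LHS [L T^-1], RHS [L T^-1] → correct ✓
- a = v²/r: LHS [L T^-2], RHS [L T^-2] → correct ✓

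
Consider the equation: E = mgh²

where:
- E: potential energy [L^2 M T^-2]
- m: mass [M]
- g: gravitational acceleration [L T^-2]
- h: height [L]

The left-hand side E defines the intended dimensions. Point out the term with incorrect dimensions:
The right-hand side term mgh²

E has dimensions [L^2 M T^-2], but mgh² has dimensions [L^3 M T^-2], so the term mgh² is dimensionally wrong for E.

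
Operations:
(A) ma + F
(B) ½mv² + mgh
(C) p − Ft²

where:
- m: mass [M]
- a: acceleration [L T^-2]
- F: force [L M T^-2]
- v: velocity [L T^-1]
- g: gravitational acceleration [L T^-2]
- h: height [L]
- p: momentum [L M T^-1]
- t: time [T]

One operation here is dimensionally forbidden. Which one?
(C) p − Ft²

(A) ma + F: ma [L M T^-2] and F [L M T^-2] — same dimensions ✓
(B) ½mv² + mgh: ½mv² [L^2 M T^-2] and mgh [L^2 M T^-2] — same dimensions ✓
(C) p − Ft²: p [L M T^-1] and Ft² [L M] — different dimensions cannot be added/subtracted ✗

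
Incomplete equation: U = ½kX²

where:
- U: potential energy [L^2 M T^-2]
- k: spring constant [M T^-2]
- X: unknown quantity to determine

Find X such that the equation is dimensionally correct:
X = x (displacement), dimensions [L]

U has dimensions [L^2 M T^-2]; the rest of the RHS (½k) has dimensions [M T^-2].
So X² must have dimensions [L^2], i.e. X has dimensions [L] — X = x (displacement).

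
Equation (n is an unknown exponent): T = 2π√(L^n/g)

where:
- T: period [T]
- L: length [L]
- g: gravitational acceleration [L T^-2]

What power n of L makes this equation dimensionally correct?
n = 1

T has dimensions [T]; L has dimensions [L].
With n = 1: 2π√(L^1/g) has dimensions [T], matching the LHS ✓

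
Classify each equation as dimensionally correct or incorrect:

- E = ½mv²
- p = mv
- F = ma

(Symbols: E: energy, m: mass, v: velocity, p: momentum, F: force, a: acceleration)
Dimensionally correct: E = ½mv², p = mv, F = ma
Dimensionally incorrect: none
Ordered (correct first, then incorrect): E = ½mv², p = mv, F = ma

- E = ½mv²: LHS [L^2 M T^-2], RHS [L^2 M T^-2] → correct ✓
- p = mv: LHS [L M T^-1], RHS [L M T^-1] → correct ✓
- F = ma: LHS [L M T^-2], RHS [L M T^-2] → correct ✓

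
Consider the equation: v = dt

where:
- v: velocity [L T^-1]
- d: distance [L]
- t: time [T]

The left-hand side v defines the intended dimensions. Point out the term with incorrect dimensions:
The right-hand side term dt

v has dimensions [L T^-1], but dt has dimensions [L T], so the term dt is dimensionally wrong for v.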